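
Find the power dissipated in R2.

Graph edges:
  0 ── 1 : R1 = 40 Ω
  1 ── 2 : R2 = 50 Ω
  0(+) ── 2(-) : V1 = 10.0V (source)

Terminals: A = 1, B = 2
Nodal analysis, taking node 2 as the 0 V reference.
Source V1 fixes V_0 = 10 V.
KCL at each unknown node (sum of currents leaving = 0; resistances in Ω):
  Node 1: (V_1 - 10)/40 + (V_1 - 0)/50 = 0
Collecting terms: 0.045 × V_1 = 0.25  =>  V_1 = 5.556 V
I_R2 = (V_1 - V_2)/R2 = (5.556 - 0)/50 = 0.1111 A
P_R2 = I_R2² × R2 = (0.1111)² × 50 = 0.6173 W

Final answer: 0.6173 W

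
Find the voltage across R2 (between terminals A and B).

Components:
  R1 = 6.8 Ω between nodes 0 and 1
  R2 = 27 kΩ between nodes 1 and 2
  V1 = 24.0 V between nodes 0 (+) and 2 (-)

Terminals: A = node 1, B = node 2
R1 and R2 are in series across V1 (node 0 → node 1 → node 2), and the output A–B is taken across R2, so this is a voltage divider.
Series current: I = V1/(R1 + R2) = 24/(6.8 + 27000) = 24/27010 = 0.0008887 A
V_R2 = I × R2 = V1 × R2/(R1 + R2) = 24 × 27000/27010 = 23.99 V

Final answer: 23.99 V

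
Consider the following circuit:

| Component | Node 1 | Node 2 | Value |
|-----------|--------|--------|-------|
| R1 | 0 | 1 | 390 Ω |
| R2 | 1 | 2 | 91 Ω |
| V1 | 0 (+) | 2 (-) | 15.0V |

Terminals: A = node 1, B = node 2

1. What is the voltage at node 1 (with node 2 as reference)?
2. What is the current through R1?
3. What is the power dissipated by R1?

Nodal analysis, taking node 2 as the 0 V reference.
Source V1 fixes V_0 = 15 V.
KCL at each unknown node (sum of currents leaving = 0; resistances in Ω):
  Node 1: (V_1 - 15)/390 + (V_1 - 0)/91 = 0
Collecting terms: 0.01355 × V_1 = 0.03846  =>  V_1 = 2.838 V
Part 1:
  Read off the nodal solution: V_1 = 2.838 V
Part 2:
  I_R1 = (V_0 - V_1)/R1 = (15 - 2.838)/390 = 0.03119 A
  Magnitude: I_R1 = 0.03119 A
Part 3:
  I_R1 = (V_0 - V_1)/R1 = (15 - 2.838)/390 = 0.03119 A
  P_R1 = I_R1² × R1 = (0.03119)² × 390 = 0.3793 W

Final answers:
1. V_1 = 2.838 V
2. I_R1 = 0.03119 A
3. P_R1 = 0.3793 W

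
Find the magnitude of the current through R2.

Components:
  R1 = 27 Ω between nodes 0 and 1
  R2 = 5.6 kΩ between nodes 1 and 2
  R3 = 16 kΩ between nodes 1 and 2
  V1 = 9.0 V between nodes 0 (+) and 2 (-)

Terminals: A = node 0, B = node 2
Nodal analysis, taking node 2 as the 0 V reference.
Source V1 fixes V_0 = 9 V.
KCL at each unknown node (sum of currents leaving = 0; resistances in Ω):
  Node 1: (V_1 - 9)/27 + (V_1 - 0)/5600 + (V_1 - 0)/16000 = 0
Collecting terms: 0.03728 × V_1 = 0.3333  =>  V_1 = 8.942 V
I_R2 = (V_1 - V_2)/R2 = (8.942 - 0)/5600 = 0.001597 A
|I_R2| = 0.001597 A

Final answer: |I_R2| = 0.001597 A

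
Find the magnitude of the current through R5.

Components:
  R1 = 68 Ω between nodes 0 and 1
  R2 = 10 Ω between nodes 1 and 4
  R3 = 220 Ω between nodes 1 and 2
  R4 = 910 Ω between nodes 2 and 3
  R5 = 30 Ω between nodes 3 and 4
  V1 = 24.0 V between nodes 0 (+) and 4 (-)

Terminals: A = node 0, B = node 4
Nodal analysis, taking node 4 as the 0 V reference.
Source V1 fixes V_0 = 24 V.
KCL at each unknown node (sum of currents leaving = 0; resistances in Ω):
  Node 1: (V_1 - 24)/68 + (V_1 - 0)/10 + (V_1 - V_2)/220 = 0
  Node 2: (V_2 - V_1)/220 + (V_2 - V_3)/910 = 0
  Node 3: (V_3 - V_2)/910 + (V_3 - 0)/30 = 0
Collecting terms (coefficients in siemens):
  0.1193·V_1 - 0.004545·V_2 = 0.3529
  0.005644·V_2 - 0.004545·V_1 - 0.001099·V_3 = 0
  0.03443·V_3 - 0.001099·V_2 = 0
Solving these 3 simultaneous equations (Gaussian elimination) gives:
  V_1 = 3.054 V, V_2 = 2.475 V, V_3 = 0.07898 V
I_R5 = (V_3 - V_4)/R5 = (0.07898 - 0)/30 = 0.002633 A
|I_R5| = 0.002633 A

Final answer: |I_R5| = 0.002633 A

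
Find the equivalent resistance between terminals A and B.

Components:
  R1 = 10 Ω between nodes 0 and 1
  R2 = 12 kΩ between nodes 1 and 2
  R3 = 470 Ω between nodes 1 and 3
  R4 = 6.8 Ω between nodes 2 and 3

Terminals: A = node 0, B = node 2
Reduce the network between node 0 (A) and node 2 (B) by series/parallel combination:
  Rs1 = R3 + R4 (series, joined only at node 3) = 470 + 6.8 = 476.8 Ω
  Rp1 = R2 ‖ Rs1 (parallel, both between nodes 1 and 2) = 1/(1/12000 + 1/476.8) = 458.6 Ω
  Rs2 = R1 + Rp1 (series, joined only at node 1) = 10 + 458.6 = 468.6 Ω
R_eq = 468.6 Ω

Final answer: 468.6 Ω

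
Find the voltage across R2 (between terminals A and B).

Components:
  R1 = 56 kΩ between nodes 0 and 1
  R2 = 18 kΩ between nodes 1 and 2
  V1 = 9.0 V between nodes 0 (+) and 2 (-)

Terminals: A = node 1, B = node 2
R1 and R2 are in series across V1 (node 0 → node 1 → node 2), and the output A–B is taken across R2, so this is a voltage divider.
Series current: I = V1/(R1 + R2) = 9/(56000 + 18000) = 9/74000 = 0.0001216 A
V_R2 = I × R2 = V1 × R2/(R1 + R2) = 9 × 18000/74000 = 2.189 V

Final answer: 2.189 V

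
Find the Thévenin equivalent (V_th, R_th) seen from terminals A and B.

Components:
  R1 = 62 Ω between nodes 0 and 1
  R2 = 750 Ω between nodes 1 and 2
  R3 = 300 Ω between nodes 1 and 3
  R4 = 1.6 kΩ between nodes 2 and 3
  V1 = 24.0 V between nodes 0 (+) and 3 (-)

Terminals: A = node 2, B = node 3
Step 1 — V_th is the open-circuit voltage V_A - V_B (nothing connected across the terminals).
Nodal analysis, taking node 3 as the 0 V reference.
Source V1 fixes V_0 = 24 V.
KCL at each unknown node (sum of currents leaving = 0; resistances in Ω):
  Node 1: (V_1 - 24)/62 + (V_1 - V_2)/750 + (V_1 - 0)/300 = 0
  Node 2: (V_2 - V_1)/750 + (V_2 - 0)/1600 = 0
Collecting terms (coefficients in siemens):
  0.0208·V_1 - 0.001333·V_2 = 0.3871
  0.001958·V_2 - 0.001333·V_1 = 0
Determinant D = (0.0208)(0.001958) - (-0.001333)(-0.001333) = 0.00003895
V_1 = [(0.3871)(0.001958) - (-0.001333)(0)]/D = 19.46 V
V_2 = [(0.0208)(0) - (0.3871)(-0.001333)]/D = 13.25 V
V_th = V_2 - V_3 = 13.25 - 0 = 13.25 V
Step 2 — R_th: zero the source — replace V1 by a short circuit (node 3 merges into node 0) — and find the resistance seen between A (node 2) and B (node 0).
Reduce the network between node 2 (A) and node 0 (B) by series/parallel combination:
  Rp1 = R1 ‖ R3 (parallel, both between nodes 0 and 1) = 1/(1/62 + 1/300) = 51.38 Ω
  Rs1 = R2 + Rp1 (series, joined only at node 1) = 750 + 51.38 = 801.4 Ω
  Rp2 = R4 ‖ Rs1 (parallel, both between nodes 0 and 2) = 1/(1/1600 + 1/801.4) = 533.9 Ω
R_th = 533.9 Ω

Final answer: V_th = 13.25 V, R_th = 533.9 Ω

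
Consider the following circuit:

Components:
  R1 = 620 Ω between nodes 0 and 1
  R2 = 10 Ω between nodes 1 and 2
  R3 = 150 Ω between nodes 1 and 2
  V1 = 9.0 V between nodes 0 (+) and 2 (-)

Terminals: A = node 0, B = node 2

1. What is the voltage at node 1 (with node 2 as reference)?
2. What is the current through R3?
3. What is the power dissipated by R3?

Nodal analysis, taking node 2 as the 0 V reference.
Source V1 fixes V_0 = 9 V.
KCL at each unknown node (sum of currents leaving = 0; resistances in Ω):
  Node 1: (V_1 - 9)/620 + (V_1 - 0)/10 + (V_1 - 0)/150 = 0
Collecting terms: 0.1083 × V_1 = 0.01452  =>  V_1 = 0.1341 V
Part 1:
  Read off the nodal solution: V_1 = 0.1341 V
Part 2:
  I_R3 = (V_1 - V_2)/R3 = (0.1341 - 0)/150 = 0.0008937 A
  Magnitude: I_R3 = 0.0008937 A
Part 3:
  I_R3 = (V_1 - V_2)/R3 = (0.1341 - 0)/150 = 0.0008937 A
  P_R3 = I_R3² × R3 = (0.0008937)² × 150 = 0.0001198 W

Final answers:
1. V_1 = 0.1341 V
2. I_R3 = 0.0008937 A
3. P_R3 = 0.0001198 W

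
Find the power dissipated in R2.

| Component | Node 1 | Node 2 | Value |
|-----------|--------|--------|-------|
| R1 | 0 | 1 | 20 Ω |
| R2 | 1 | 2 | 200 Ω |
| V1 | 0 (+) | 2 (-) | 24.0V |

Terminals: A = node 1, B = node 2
Nodal analysis, taking node 2 as the 0 V reference.
Source V1 fixes V_0 = 24 V.
KCL at each unknown node (sum of currents leaving = 0; resistances in Ω):
  Node 1: (V_1 - 24)/20 + (V_1 - 0)/200 = 0
Collecting terms: 0.055 × V_1 = 1.2  =>  V_1 = 21.82 V
I_R2 = (V_1 - V_2)/R2 = (21.82 - 0)/200 = 0.1091 A
P_R2 = I_R2² × R2 = (0.1091)² × 200 = 2.38 W

Final answer: 2.38 W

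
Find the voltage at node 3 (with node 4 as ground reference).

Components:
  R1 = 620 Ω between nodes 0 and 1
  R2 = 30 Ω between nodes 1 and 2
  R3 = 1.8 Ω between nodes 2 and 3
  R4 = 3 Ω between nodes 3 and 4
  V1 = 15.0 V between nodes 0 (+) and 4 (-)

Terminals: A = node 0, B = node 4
Nodal analysis, taking node 4 as the 0 V reference.
Source V1 fixes V_0 = 15 V.
KCL at each unknown node (sum of currents leaving = 0; resistances in Ω):
  Node 1: (V_1 - 15)/620 + (V_1 - V_2)/30 = 0
  Node 2: (V_2 - V_1)/30 + (V_2 - V_3)/1.8 = 0
  Node 3: (V_3 - V_2)/1.8 + (V_3 - 0)/3 = 0
Collecting terms (coefficients in siemens):
  0.03495·V_1 - 0.03333·V_2 = 0.02419
  0.5889·V_2 - 0.03333·V_1 - 0.5556·V_3 = 0
  0.8889·V_3 - 0.5556·V_2 = 0
Solving these 3 simultaneous equations (Gaussian elimination) gives:
  V_1 = 0.7972 V, V_2 = 0.11 V, V_3 = 0.06872 V
The requested potential is V_3 = 0.06872 V.

Final answer: V_3 = 0.06872 V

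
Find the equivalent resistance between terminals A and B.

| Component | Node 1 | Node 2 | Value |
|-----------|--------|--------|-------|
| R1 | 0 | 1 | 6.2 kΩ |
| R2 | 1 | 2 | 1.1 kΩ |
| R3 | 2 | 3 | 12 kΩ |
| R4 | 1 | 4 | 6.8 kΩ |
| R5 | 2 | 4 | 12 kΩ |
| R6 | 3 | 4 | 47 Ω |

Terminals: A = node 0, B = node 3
The network is not a plain series/parallel combination. Inject a 1 A test current into terminal A (node 0) and return it from terminal B (node 3); then R_eq = V_A / (1 A).
Nodal analysis, taking node 3 as the 0 V reference.
Current source I_test pushes 1 A into node 0 and draws it out of node 3.
KCL at each unknown node (sum of currents leaving = 0; resistances in Ω):
  Node 0: (V_0 - V_1)/6200 - 1 = 0
  Node 1: (V_1 - V_0)/6200 + (V_1 - V_2)/1100 + (V_1 - V_4)/6800 = 0
  Node 2: (V_2 - V_1)/1100 + (V_2 - 0)/12000 + (V_2 - V_4)/12000 = 0
  Node 4: (V_4 - V_1)/6800 + (V_4 - V_2)/12000 + (V_4 - 0)/47 = 0
Collecting terms (coefficients in siemens):
  0.0001613·V_0 - 0.0001613·V_1 = 1
  0.001217·V_1 - 0.0001613·V_0 - 0.0009091·V_2 - 0.0001471·V_4 = 0
  0.001076·V_2 - 0.0009091·V_1 - 0.00008333·V_4 = 0
  0.02151·V_4 - 0.0001471·V_1 - 0.00008333·V_2 = 0
Solving these 4 simultaneous equations (Gaussian elimination) gives:
  V_0 = 9700 V, V_1 = 3500 V, V_2 = 2961 V, V_4 = 35.4 V
R_eq = V_0 / 1 A = 9700 Ω = 9.7 kΩ

Final answer: 9.7 kΩ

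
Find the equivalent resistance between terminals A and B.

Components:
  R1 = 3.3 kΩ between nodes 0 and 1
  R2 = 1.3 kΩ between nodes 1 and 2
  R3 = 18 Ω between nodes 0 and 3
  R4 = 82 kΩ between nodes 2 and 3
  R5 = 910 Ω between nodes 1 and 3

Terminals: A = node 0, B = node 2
The network is not a plain series/parallel combination. Inject a 1 A test current into terminal A (node 0) and return it from terminal B (node 2); then R_eq = V_A / (1 A).
Nodal analysis, taking node 2 as the 0 V reference.
Current source I_test pushes 1 A into node 0 and draws it out of node 2.
KCL at each unknown node (sum of currents leaving = 0; resistances in Ω):
  Node 0: (V_0 - V_1)/3300 + (V_0 - V_3)/18 - 1 = 0
  Node 1: (V_1 - V_0)/3300 + (V_1 - 0)/1300 + (V_1 - V_3)/910 = 0
  Node 3: (V_3 - V_0)/18 + (V_3 - V_1)/910 + (V_3 - 0)/82000 = 0
Collecting terms (coefficients in siemens):
  0.05586·V_0 - 0.000303·V_1 - 0.05556·V_3 = 1
  0.002171·V_1 - 0.000303·V_0 - 0.001099·V_3 = 0
  0.05667·V_3 - 0.05556·V_0 - 0.001099·V_1 = 0
Solving these 3 simultaneous equations (Gaussian elimination) gives:
  V_0 = 1976 V, V_1 = 1269 V, V_3 = 1962 V
R_eq = V_0 / 1 A = 1976 Ω = 1.976 kΩ

Final answer: 1.976 kΩ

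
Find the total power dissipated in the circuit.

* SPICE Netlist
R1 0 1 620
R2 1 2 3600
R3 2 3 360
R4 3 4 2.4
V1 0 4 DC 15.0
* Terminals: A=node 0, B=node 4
Nodal analysis, taking node 4 as the 0 V reference.
Source V1 fixes V_0 = 15 V.
KCL at each unknown node (sum of currents leaving = 0; resistances in Ω):
  Node 1: (V_1 - 15)/620 + (V_1 - V_2)/3600 = 0
  Node 2: (V_2 - V_1)/3600 + (V_2 - V_3)/360 = 0
  Node 3: (V_3 - V_2)/360 + (V_3 - 0)/2.4 = 0
Collecting terms (coefficients in siemens):
  0.001891·V_1 - 0.0002778·V_2 = 0.02419
  0.003056·V_2 - 0.0002778·V_1 - 0.002778·V_3 = 0
  0.4194·V_3 - 0.002778·V_2 = 0
Solving these 3 simultaneous equations (Gaussian elimination) gives:
  V_1 = 12.97 V, V_2 = 1.186 V, V_3 = 0.007856 V
Power in each resistor, P = (ΔV)²/R:
  P_R1 = (15 - 12.97)²/620 = 0.006643 W
  P_R2 = (12.97 - 1.186)²/3600 = 0.03857 W
  P_R3 = (1.186 - 0.007856)²/360 = 0.003857 W
  P_R4 = (0.007856 - 0)²/2.4 = 0.00002572 W
P_total = P_R1 + P_R2 + P_R3 + P_R4 = 0.0491 W

Final answer: 0.0491 W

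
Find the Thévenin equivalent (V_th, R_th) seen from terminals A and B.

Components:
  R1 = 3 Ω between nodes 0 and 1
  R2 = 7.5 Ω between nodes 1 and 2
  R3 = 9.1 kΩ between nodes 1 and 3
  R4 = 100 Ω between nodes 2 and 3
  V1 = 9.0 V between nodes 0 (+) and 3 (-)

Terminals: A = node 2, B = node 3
Step 1 — V_th is the open-circuit voltage V_A - V_B (nothing connected across the terminals).
Nodal analysis, taking node 3 as the 0 V reference.
Source V1 fixes V_0 = 9 V.
KCL at each unknown node (sum of currents leaving = 0; resistances in Ω):
  Node 1: (V_1 - 9)/3 + (V_1 - V_2)/7.5 + (V_1 - 0)/9100 = 0
  Node 2: (V_2 - V_1)/7.5 + (V_2 - 0)/100 = 0
Collecting terms (coefficients in siemens):
  0.4668·V_1 - 0.1333·V_2 = 3
  0.1433·V_2 - 0.1333·V_1 = 0
Determinant D = (0.4668)(0.1433) - (-0.1333)(-0.1333) = 0.04913
V_1 = [(3)(0.1433) - (-0.1333)(0)]/D = 8.753 V
V_2 = [(0.4668)(0) - (3)(-0.1333)]/D = 8.142 V
V_th = V_2 - V_3 = 8.142 - 0 = 8.142 V
Step 2 — R_th: zero the source — replace V1 by a short circuit (node 3 merges into node 0) — and find the resistance seen between A (node 2) and B (node 0).
Reduce the network between node 2 (A) and node 0 (B) by series/parallel combination:
  Rp1 = R1 ‖ R3 (parallel, both between nodes 0 and 1) = 1/(1/3 + 1/9100) = 2.999 Ω
  Rs1 = R2 + Rp1 (series, joined only at node 1) = 7.5 + 2.999 = 10.5 Ω
  Rp2 = R4 ‖ Rs1 (parallel, both between nodes 0 and 2) = 1/(1/100 + 1/10.5) = 9.501 Ω
R_th = 9.501 Ω

Final answer: V_th = 8.142 V, R_th = 9.501 Ω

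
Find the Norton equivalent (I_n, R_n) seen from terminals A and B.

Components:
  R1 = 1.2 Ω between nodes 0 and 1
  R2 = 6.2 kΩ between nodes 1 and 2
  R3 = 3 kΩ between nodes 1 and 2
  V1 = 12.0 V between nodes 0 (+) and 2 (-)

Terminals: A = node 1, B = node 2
Find the Thévenin equivalent first; then I_n = V_th/R_th and R_n = R_th.
Step 1 — V_th is the open-circuit voltage V_A - V_B (nothing connected across the terminals).
Nodal analysis, taking node 2 as the 0 V reference.
Source V1 fixes V_0 = 12 V.
KCL at each unknown node (sum of currents leaving = 0; resistances in Ω):
  Node 1: (V_1 - 12)/1.2 + (V_1 - 0)/6200 + (V_1 - 0)/3000 = 0
Collecting terms: 0.8338 × V_1 = 10  =>  V_1 = 11.99 V
V_th = V_1 - V_2 = 11.99 - 0 = 11.99 V
Step 2 — R_th: zero the source — replace V1 by a short circuit (node 2 merges into node 0) — and find the resistance seen between A (node 1) and B (node 0).
Reduce the network between node 1 (A) and node 0 (B) by series/parallel combination:
  Rp1 = R1 ‖ R2 ‖ R3 (parallel, all between nodes 0 and 1) = 1/(1/1.2 + 1/6200 + 1/3000) = 1.199 Ω
R_th = 1.199 Ω
I_n = V_th/R_th = 11.99/1.199 = 10 A, and R_n = R_th = 1.199 Ω

Final answer: I_n = 10 A, R_n = 1.199 Ω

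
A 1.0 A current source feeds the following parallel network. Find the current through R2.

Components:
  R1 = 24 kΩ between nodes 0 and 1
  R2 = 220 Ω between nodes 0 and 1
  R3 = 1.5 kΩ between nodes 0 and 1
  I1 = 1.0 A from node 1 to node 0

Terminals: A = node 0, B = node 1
All resistors sit directly between nodes 0 and 1, so they are in parallel and share one voltage V; the full source current 1 A splits among them.
1/R_par = 1/24000 + 1/220 + 1/1500 = 0.005254 S  =>  R_par = 190.3 Ω
V = I × R_par = 1 × 190.3 = 190.3 V
I_R2 = V/R2 = 190.3/220 = 0.8652 A

Final answer: 0.8652 A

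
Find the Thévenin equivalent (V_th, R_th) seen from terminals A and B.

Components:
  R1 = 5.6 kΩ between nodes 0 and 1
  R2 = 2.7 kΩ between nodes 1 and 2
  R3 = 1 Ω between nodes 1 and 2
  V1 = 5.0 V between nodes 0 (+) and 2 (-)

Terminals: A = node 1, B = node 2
Step 1 — V_th is the open-circuit voltage V_A - V_B (nothing connected across the terminals).
Nodal analysis, taking node 2 as the 0 V reference.
Source V1 fixes V_0 = 5 V.
KCL at each unknown node (sum of currents leaving = 0; resistances in Ω):
  Node 1: (V_1 - 5)/5600 + (V_1 - 0)/2700 + (V_1 - 0)/1 = 0
Collecting terms: 1.001 × V_1 = 0.0008929  =>  V_1 = 0.0008924 V
V_th = V_1 - V_2 = 0.0008924 - 0 = 0.0008924 V
Step 2 — R_th: zero the source — replace V1 by a short circuit (node 2 merges into node 0) — and find the resistance seen between A (node 1) and B (node 0).
Reduce the network between node 1 (A) and node 0 (B) by series/parallel combination:
  Rp1 = R1 ‖ R2 ‖ R3 (parallel, all between nodes 0 and 1) = 1/(1/5600 + 1/2700 + 1/1) = 0.9995 Ω
R_th = 0.9995 Ω

Final answer: V_th = 0.0008924 V, R_th = 0.9995 Ω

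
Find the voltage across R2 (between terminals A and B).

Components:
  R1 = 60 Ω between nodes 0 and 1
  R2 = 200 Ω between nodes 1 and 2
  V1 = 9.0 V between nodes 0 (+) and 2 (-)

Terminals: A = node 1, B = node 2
R1 and R2 are in series across V1 (node 0 → node 1 → node 2), and the output A–B is taken across R2, so this is a voltage divider.
Series current: I = V1/(R1 + R2) = 9/(60 + 200) = 9/260 = 0.03462 A
V_R2 = I × R2 = V1 × R2/(R1 + R2) = 9 × 200/260 = 6.923 V

Final answer: 6.923 V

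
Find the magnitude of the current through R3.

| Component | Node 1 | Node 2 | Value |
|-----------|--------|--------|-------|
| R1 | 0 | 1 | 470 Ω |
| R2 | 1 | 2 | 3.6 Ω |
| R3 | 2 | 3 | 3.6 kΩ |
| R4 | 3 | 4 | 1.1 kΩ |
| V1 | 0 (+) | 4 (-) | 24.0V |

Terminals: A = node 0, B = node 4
Nodal analysis, taking node 4 as the 0 V reference.
Source V1 fixes V_0 = 24 V.
KCL at each unknown node (sum of currents leaving = 0; resistances in Ω):
  Node 1: (V_1 - 24)/470 + (V_1 - V_2)/3.6 = 0
  Node 2: (V_2 - V_1)/3.6 + (V_2 - V_3)/3600 = 0
  Node 3: (V_3 - V_2)/3600 + (V_3 - 0)/1100 = 0
Collecting terms (coefficients in siemens):
  0.2799·V_1 - 0.2778·V_2 = 0.05106
  0.2781·V_2 - 0.2778·V_1 - 0.0002778·V_3 = 0
  0.001187·V_3 - 0.0002778·V_2 = 0
Solving these 3 simultaneous equations (Gaussian elimination) gives:
  V_1 = 21.82 V, V_2 = 21.8 V, V_3 = 5.103 V
I_R3 = (V_2 - V_3)/R3 = (21.8 - 5.103)/3600 = 0.004639 A
|I_R3| = 0.004639 A

Final answer: |I_R3| = 0.004639 A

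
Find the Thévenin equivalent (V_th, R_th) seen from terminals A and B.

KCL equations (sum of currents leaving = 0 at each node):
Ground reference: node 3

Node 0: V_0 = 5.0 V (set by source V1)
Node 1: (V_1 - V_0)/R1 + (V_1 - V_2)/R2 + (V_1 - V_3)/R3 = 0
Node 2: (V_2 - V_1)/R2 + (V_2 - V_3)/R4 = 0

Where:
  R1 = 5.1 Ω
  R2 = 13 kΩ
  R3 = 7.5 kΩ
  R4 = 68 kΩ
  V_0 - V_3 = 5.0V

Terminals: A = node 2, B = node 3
Step 1 — V_th is the open-circuit voltage V_A - V_B (nothing connected across the terminals).
Nodal analysis, taking node 3 as the 0 V reference.
Source V1 fixes V_0 = 5 V.
KCL at each unknown node (sum of currents leaving = 0; resistances in Ω):
  Node 1: (V_1 - 5)/5.1 + (V_1 - V_2)/13000 + (V_1 - 0)/7500 = 0
  Node 2: (V_2 - V_1)/13000 + (V_2 - 0)/68000 = 0
Collecting terms (coefficients in siemens):
  0.1963·V_1 - 0.00007692·V_2 = 0.9804
  0.00009163·V_2 - 0.00007692·V_1 = 0
Determinant D = (0.1963)(0.00009163) - (-0.00007692)(-0.00007692) = 0.00001798
V_1 = [(0.9804)(0.00009163) - (-0.00007692)(0)]/D = 4.996 V
V_2 = [(0.1963)(0) - (0.9804)(-0.00007692)]/D = 4.194 V
V_th = V_2 - V_3 = 4.194 - 0 = 4.194 V
Step 2 — R_th: zero the source — replace V1 by a short circuit (node 3 merges into node 0) — and find the resistance seen between A (node 2) and B (node 0).
Reduce the network between node 2 (A) and node 0 (B) by series/parallel combination:
  Rp1 = R1 ‖ R3 (parallel, both between nodes 0 and 1) = 1/(1/5.1 + 1/7500) = 5.097 Ω
  Rs1 = R2 + Rp1 (series, joined only at node 1) = 13000 + 5.097 = 13010 Ω
  Rp2 = R4 ‖ Rs1 (parallel, both between nodes 0 and 2) = 1/(1/68000 + 1/13010) = 10920 Ω
R_th = 10.92 kΩ

Final answer: V_th = 4.194 V, R_th = 10.92 kΩ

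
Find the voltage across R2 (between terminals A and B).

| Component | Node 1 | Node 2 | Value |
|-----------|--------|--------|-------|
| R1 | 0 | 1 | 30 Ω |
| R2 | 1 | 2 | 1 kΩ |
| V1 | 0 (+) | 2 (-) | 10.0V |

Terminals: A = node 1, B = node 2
R1 and R2 are in series across V1 (node 0 → node 1 → node 2), and the output A–B is taken across R2, so this is a voltage divider.
Series current: I = V1/(R1 + R2) = 10/(30 + 1000) = 10/1030 = 0.009709 A
V_R2 = I × R2 = V1 × R2/(R1 + R2) = 10 × 1000/1030 = 9.709 V

Final answer: 9.709 V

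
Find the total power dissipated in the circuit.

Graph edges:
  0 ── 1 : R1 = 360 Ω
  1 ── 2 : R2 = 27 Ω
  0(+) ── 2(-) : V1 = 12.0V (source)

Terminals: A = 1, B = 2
Nodal analysis, taking node 2 as the 0 V reference.
Source V1 fixes V_0 = 12 V.
KCL at each unknown node (sum of currents leaving = 0; resistances in Ω):
  Node 1: (V_1 - 12)/360 + (V_1 - 0)/27 = 0
Collecting terms: 0.03981 × V_1 = 0.03333  =>  V_1 = 0.8372 V
Power in each resistor, P = (ΔV)²/R:
  P_R1 = (12 - 0.8372)²/360 = 0.3461 W
  P_R2 = (0.8372 - 0)²/27 = 0.02596 W
P_total = P_R1 + P_R2 = 0.3721 W

Final answer: 0.3721 W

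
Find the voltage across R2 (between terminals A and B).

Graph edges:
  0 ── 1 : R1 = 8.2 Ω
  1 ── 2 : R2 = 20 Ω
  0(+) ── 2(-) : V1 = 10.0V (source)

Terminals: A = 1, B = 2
R1 and R2 are in series across V1 (node 0 → node 1 → node 2), and the output A–B is taken across R2, so this is a voltage divider.
Series current: I = V1/(R1 + R2) = 10/(8.2 + 20) = 10/28.2 = 0.3546 A
V_R2 = I × R2 = V1 × R2/(R1 + R2) = 10 × 20/28.2 = 7.092 V

Final answer: 7.092 V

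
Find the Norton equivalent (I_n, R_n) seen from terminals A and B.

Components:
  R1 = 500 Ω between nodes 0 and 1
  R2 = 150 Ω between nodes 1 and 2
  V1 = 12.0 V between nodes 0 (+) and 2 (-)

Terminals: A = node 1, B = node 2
Find the Thévenin equivalent first; then I_n = V_th/R_th and R_n = R_th.
Step 1 — V_th is the open-circuit voltage V_A - V_B (nothing connected across the terminals).
Nodal analysis, taking node 2 as the 0 V reference.
Source V1 fixes V_0 = 12 V.
KCL at each unknown node (sum of currents leaving = 0; resistances in Ω):
  Node 1: (V_1 - 12)/500 + (V_1 - 0)/150 = 0
Collecting terms: 0.008667 × V_1 = 0.024  =>  V_1 = 2.769 V
V_th = V_1 - V_2 = 2.769 - 0 = 2.769 V
Step 2 — R_th: zero the source — replace V1 by a short circuit (node 2 merges into node 0) — and find the resistance seen between A (node 1) and B (node 0).
Reduce the network between node 1 (A) and node 0 (B) by series/parallel combination:
  Rp1 = R1 ‖ R2 (parallel, both between nodes 0 and 1) = 1/(1/500 + 1/150) = 115.4 Ω
R_th = 115.4 Ω
I_n = V_th/R_th = 2.769/115.4 = 0.024 A, and R_n = R_th = 115.4 Ω

Final answer: I_n = 0.024 A, R_n = 115.4 Ω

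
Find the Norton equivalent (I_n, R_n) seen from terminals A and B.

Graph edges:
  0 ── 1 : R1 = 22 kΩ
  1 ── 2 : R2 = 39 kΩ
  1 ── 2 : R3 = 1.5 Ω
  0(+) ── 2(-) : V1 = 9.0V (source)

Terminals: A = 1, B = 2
Find the Thévenin equivalent first; then I_n = V_th/R_th and R_n = R_th.
Step 1 — V_th is the open-circuit voltage V_A - V_B (nothing connected across the terminals).
Nodal analysis, taking node 2 as the 0 V reference.
Source V1 fixes V_0 = 9 V.
KCL at each unknown node (sum of currents leaving = 0; resistances in Ω):
  Node 1: (V_1 - 9)/22000 + (V_1 - 0)/39000 + (V_1 - 0)/1.5 = 0
Collecting terms: 0.6667 × V_1 = 0.0004091  =>  V_1 = 0.0006136 V
V_th = V_1 - V_2 = 0.0006136 - 0 = 0.0006136 V
Step 2 — R_th: zero the source — replace V1 by a short circuit (node 2 merges into node 0) — and find the resistance seen between A (node 1) and B (node 0).
Reduce the network between node 1 (A) and node 0 (B) by series/parallel combination:
  Rp1 = R1 ‖ R2 ‖ R3 (parallel, all between nodes 0 and 1) = 1/(1/22000 + 1/39000 + 1/1.5) = 1.5 Ω
R_th = 1.5 Ω
I_n = V_th/R_th = 0.0006136/1.5 = 0.0004091 A, and R_n = R_th = 1.5 Ω

Final answer: I_n = 0.0004091 A, R_n = 1.5 Ω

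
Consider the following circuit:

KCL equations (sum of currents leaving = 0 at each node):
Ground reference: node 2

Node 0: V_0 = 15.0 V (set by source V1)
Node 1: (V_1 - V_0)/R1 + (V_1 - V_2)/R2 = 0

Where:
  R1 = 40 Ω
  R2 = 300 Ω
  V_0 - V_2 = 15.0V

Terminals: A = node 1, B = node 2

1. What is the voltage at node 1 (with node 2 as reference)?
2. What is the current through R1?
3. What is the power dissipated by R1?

Nodal analysis, taking node 2 as the 0 V reference.
Source V1 fixes V_0 = 15 V.
KCL at each unknown node (sum of currents leaving = 0; resistances in Ω):
  Node 1: (V_1 - 15)/40 + (V_1 - 0)/300 = 0
Collecting terms: 0.02833 × V_1 = 0.375  =>  V_1 = 13.24 V
Part 1:
  Read off the nodal solution: V_1 = 13.24 V
Part 2:
  I_R1 = (V_0 - V_1)/R1 = (15 - 13.24)/40 = 0.04412 A
  Magnitude: I_R1 = 0.04412 A
Part 3:
  I_R1 = (V_0 - V_1)/R1 = (15 - 13.24)/40 = 0.04412 A
  P_R1 = I_R1² × R1 = (0.04412)² × 40 = 0.07785 W

Final answers:
1. V_1 = 13.24 V
2. I_R1 = 0.04412 A
3. P_R1 = 0.07785 W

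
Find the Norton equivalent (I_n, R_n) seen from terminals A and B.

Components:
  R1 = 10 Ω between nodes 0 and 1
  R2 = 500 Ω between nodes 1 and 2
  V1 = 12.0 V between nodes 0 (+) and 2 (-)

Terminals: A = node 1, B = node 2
Find the Thévenin equivalent first; then I_n = V_th/R_th and R_n = R_th.
Step 1 — V_th is the open-circuit voltage V_A - V_B (nothing connected across the terminals).
Nodal analysis, taking node 2 as the 0 V reference.
Source V1 fixes V_0 = 12 V.
KCL at each unknown node (sum of currents leaving = 0; resistances in Ω):
  Node 1: (V_1 - 12)/10 + (V_1 - 0)/500 = 0
Collecting terms: 0.102 × V_1 = 1.2  =>  V_1 = 11.76 V
V_th = V_1 - V_2 = 11.76 - 0 = 11.76 V
Step 2 — R_th: zero the source — replace V1 by a short circuit (node 2 merges into node 0) — and find the resistance seen between A (node 1) and B (node 0).
Reduce the network between node 1 (A) and node 0 (B) by series/parallel combination:
  Rp1 = R1 ‖ R2 (parallel, both between nodes 0 and 1) = 1/(1/10 + 1/500) = 9.804 Ω
R_th = 9.804 Ω
I_n = V_th/R_th = 11.76/9.804 = 1.2 A, and R_n = R_th = 9.804 Ω

Final answer: I_n = 1.2 A, R_n = 9.804 Ω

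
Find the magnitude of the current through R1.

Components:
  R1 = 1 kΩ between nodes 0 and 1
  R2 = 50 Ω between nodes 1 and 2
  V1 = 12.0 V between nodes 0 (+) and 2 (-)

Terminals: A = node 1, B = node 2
Nodal analysis, taking node 2 as the 0 V reference.
Source V1 fixes V_0 = 12 V.
KCL at each unknown node (sum of currents leaving = 0; resistances in Ω):
  Node 1: (V_1 - 12)/1000 + (V_1 - 0)/50 = 0
Collecting terms: 0.021 × V_1 = 0.012  =>  V_1 = 0.5714 V
I_R1 = (V_0 - V_1)/R1 = (12 - 0.5714)/1000 = 0.01143 A
|I_R1| = 0.01143 A

Final answer: |I_R1| = 0.01143 A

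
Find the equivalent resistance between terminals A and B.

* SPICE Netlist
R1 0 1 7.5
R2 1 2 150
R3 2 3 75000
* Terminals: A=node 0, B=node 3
Reduce the network between node 0 (A) and node 3 (B) by series/parallel combination:
  Rs1 = R1 + R2 (series, joined only at node 1) = 7.5 + 150 = 157.5 Ω
  Rs2 = R3 + Rs1 (series, joined only at node 2) = 75000 + 157.5 = 75160 Ω
R_eq = 75.16 kΩ

Final answer: 75.16 kΩ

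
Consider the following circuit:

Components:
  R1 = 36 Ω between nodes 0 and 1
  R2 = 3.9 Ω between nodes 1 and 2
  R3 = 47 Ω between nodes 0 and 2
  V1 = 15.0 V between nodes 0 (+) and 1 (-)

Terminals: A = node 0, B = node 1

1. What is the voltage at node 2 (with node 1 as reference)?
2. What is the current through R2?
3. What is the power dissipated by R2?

Nodal analysis, taking node 1 as the 0 V reference.
Source V1 fixes V_0 = 15 V.
KCL at each unknown node (sum of currents leaving = 0; resistances in Ω):
  Node 2: (V_2 - 0)/3.9 + (V_2 - 15)/47 = 0
Collecting terms: 0.2777 × V_2 = 0.3191  =>  V_2 = 1.149 V
Part 1:
  Read off the nodal solution: V_2 = 1.149 V
Part 2:
  I_R2 = (V_1 - V_2)/R2 = (0 - 1.149)/3.9 = -0.2947 A
  Magnitude: I_R2 = 0.2947 A
Part 3:
  I_R2 = (V_1 - V_2)/R2 = (0 - 1.149)/3.9 = -0.2947 A
  P_R2 = I_R2² × R2 = (-0.2947)² × 3.9 = 0.3387 W

Final answers:
1. V_2 = 1.149 V
2. I_R2 = 0.2947 A
3. P_R2 = 0.3387 W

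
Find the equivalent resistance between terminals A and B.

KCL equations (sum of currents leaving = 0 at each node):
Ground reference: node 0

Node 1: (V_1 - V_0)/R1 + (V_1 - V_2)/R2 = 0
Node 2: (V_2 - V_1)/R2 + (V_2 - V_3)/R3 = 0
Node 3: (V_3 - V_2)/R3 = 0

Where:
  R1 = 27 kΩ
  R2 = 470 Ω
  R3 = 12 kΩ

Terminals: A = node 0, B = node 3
Reduce the network between node 0 (A) and node 3 (B) by series/parallel combination:
  Rs1 = R1 + R2 (series, joined only at node 1) = 27000 + 470 = 27470 Ω
  Rs2 = R3 + Rs1 (series, joined only at node 2) = 12000 + 27470 = 39470 Ω
R_eq = 39.47 kΩ

Final answer: 39.47 kΩ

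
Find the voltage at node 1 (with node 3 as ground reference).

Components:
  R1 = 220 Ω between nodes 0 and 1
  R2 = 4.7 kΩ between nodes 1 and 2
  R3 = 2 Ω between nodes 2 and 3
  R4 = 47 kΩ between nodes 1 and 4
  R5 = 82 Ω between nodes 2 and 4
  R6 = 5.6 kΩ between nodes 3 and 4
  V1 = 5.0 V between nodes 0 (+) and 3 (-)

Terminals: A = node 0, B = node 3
Nodal analysis, taking node 3 as the 0 V reference.
Source V1 fixes V_0 = 5 V.
KCL at each unknown node (sum of currents leaving = 0; resistances in Ω):
  Node 1: (V_1 - 5)/220 + (V_1 - V_2)/4700 + (V_1 - V_4)/47000 = 0
  Node 2: (V_2 - V_1)/4700 + (V_2 - 0)/2 + (V_2 - V_4)/82 = 0
  Node 4: (V_4 - V_1)/47000 + (V_4 - V_2)/82 + (V_4 - 0)/5600 = 0
Collecting terms (coefficients in siemens):
  0.004779·V_1 - 0.0002128·V_2 - 0.00002128·V_4 = 0.02273
  0.5124·V_2 - 0.0002128·V_1 - 0.0122·V_4 = 0
  0.01239·V_4 - 0.00002128·V_1 - 0.0122·V_2 = 0
Solving these 3 simultaneous equations (Gaussian elimination) gives:
  V_1 = 4.755 V, V_2 = 0.002221 V, V_4 = 0.01035 V
The requested potential is V_1 = 4.755 V.

Final answer: V_1 = 4.755 V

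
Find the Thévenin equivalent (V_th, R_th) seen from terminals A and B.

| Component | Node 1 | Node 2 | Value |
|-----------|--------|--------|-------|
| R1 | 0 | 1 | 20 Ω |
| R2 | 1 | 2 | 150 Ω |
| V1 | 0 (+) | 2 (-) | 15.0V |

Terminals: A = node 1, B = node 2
Step 1 — V_th is the open-circuit voltage V_A - V_B (nothing connected across the terminals).
Nodal analysis, taking node 2 as the 0 V reference.
Source V1 fixes V_0 = 15 V.
KCL at each unknown node (sum of currents leaving = 0; resistances in Ω):
  Node 1: (V_1 - 15)/20 + (V_1 - 0)/150 = 0
Collecting terms: 0.05667 × V_1 = 0.75  =>  V_1 = 13.24 V
V_th = V_1 - V_2 = 13.24 - 0 = 13.24 V
Step 2 — R_th: zero the source — replace V1 by a short circuit (node 2 merges into node 0) — and find the resistance seen between A (node 1) and B (node 0).
Reduce the network between node 1 (A) and node 0 (B) by series/parallel combination:
  Rp1 = R1 ‖ R2 (parallel, both between nodes 0 and 1) = 1/(1/20 + 1/150) = 17.65 Ω
R_th = 17.65 Ω

Final answer: V_th = 13.24 V, R_th = 17.65 Ω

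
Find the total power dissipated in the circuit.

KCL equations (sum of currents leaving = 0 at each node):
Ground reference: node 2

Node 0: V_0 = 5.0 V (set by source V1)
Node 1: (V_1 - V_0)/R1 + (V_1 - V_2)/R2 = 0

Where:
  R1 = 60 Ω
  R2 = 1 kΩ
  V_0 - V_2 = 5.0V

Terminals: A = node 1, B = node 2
Nodal analysis, taking node 2 as the 0 V reference.
Source V1 fixes V_0 = 5 V.
KCL at each unknown node (sum of currents leaving = 0; resistances in Ω):
  Node 1: (V_1 - 5)/60 + (V_1 - 0)/1000 = 0
Collecting terms: 0.01767 × V_1 = 0.08333  =>  V_1 = 4.717 V
Power in each resistor, P = (ΔV)²/R:
  P_R1 = (5 - 4.717)²/60 = 0.001335 W
  P_R2 = (4.717 - 0)²/1000 = 0.02225 W
P_total = P_R1 + P_R2 = 0.02358 W

Final answer: 0.02358 W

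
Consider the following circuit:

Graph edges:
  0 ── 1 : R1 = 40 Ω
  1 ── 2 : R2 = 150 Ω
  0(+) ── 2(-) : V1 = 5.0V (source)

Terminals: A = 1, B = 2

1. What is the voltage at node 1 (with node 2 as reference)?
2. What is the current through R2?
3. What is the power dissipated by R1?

Nodal analysis, taking node 2 as the 0 V reference.
Source V1 fixes V_0 = 5 V.
KCL at each unknown node (sum of currents leaving = 0; resistances in Ω):
  Node 1: (V_1 - 5)/40 + (V_1 - 0)/150 = 0
Collecting terms: 0.03167 × V_1 = 0.125  =>  V_1 = 3.947 V
Part 1:
  Read off the nodal solution: V_1 = 3.947 V
Part 2:
  I_R2 = (V_1 - V_2)/R2 = (3.947 - 0)/150 = 0.02632 A
  Magnitude: I_R2 = 0.02632 A
Part 3:
  I_R1 = (V_0 - V_1)/R1 = (5 - 3.947)/40 = 0.02632 A
  P_R1 = I_R1² × R1 = (0.02632)² × 40 = 0.0277 W

Final answers:
1. V_1 = 3.947 V
2. I_R2 = 0.02632 A
3. P_R1 = 0.0277 W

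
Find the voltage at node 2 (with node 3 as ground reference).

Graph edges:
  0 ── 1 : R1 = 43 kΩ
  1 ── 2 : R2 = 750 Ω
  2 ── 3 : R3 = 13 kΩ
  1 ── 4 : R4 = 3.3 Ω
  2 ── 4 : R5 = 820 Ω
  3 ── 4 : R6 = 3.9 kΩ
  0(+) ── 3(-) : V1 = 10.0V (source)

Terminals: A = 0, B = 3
Nodal analysis, taking node 3 as the 0 V reference.
Source V1 fixes V_0 = 10 V.
KCL at each unknown node (sum of currents leaving = 0; resistances in Ω):
  Node 1: (V_1 - 10)/43000 + (V_1 - V_2)/750 + (V_1 - V_4)/3.3 = 0
  Node 2: (V_2 - V_1)/750 + (V_2 - 0)/13000 + (V_2 - V_4)/820 = 0
  Node 4: (V_4 - V_1)/3.3 + (V_4 - V_2)/820 + (V_4 - 0)/3900 = 0
Collecting terms (coefficients in siemens):
  0.3044·V_1 - 0.001333·V_2 - 0.303·V_4 = 0.0002326
  0.00263·V_2 - 0.001333·V_1 - 0.00122·V_4 = 0
  0.3045·V_4 - 0.303·V_1 - 0.00122·V_2 = 0
Solving these 3 simultaneous equations (Gaussian elimination) gives:
  V_1 = 0.6568 V, V_2 = 0.6373 V, V_4 = 0.6562 V
The requested potential is V_2 = 0.6373 V.

Final answer: V_2 = 0.6373 V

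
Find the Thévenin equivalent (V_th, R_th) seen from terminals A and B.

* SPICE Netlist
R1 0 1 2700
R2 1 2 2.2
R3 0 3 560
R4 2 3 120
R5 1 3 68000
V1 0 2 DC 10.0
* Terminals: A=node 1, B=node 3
Step 1 — V_th is the open-circuit voltage V_A - V_B (nothing connected across the terminals).
Nodal analysis, taking node 2 as the 0 V reference.
Source V1 fixes V_0 = 10 V.
KCL at each unknown node (sum of currents leaving = 0; resistances in Ω):
  Node 1: (V_1 - 10)/2700 + (V_1 - 0)/2.2 + (V_1 - V_3)/68000 = 0
  Node 3: (V_3 - 10)/560 + (V_3 - 0)/120 + (V_3 - V_1)/68000 = 0
Collecting terms (coefficients in siemens):
  0.4549·V_1 - 0.00001471·V_3 = 0.003704
  0.01013·V_3 - 0.00001471·V_1 = 0.01786
Determinant D = (0.4549)(0.01013) - (-0.00001471)(-0.00001471) = 0.00461
V_1 = [(0.003704)(0.01013) - (-0.00001471)(0.01786)]/D = 0.008198 V
V_3 = [(0.4549)(0.01786) - (0.003704)(-0.00001471)]/D = 1.762 V
V_th = V_1 - V_3 = 0.008198 - 1.762 = -1.754 V
Step 2 — R_th: zero the source — replace V1 by a short circuit (node 2 merges into node 0) — and find the resistance seen between A (node 1) and B (node 3).
Reduce the network between node 1 (A) and node 3 (B) by series/parallel combination:
  Rp1 = R1 ‖ R2 (parallel, both between nodes 0 and 1) = 1/(1/2700 + 1/2.2) = 2.198 Ω
  Rp2 = R3 ‖ R4 (parallel, both between nodes 0 and 3) = 1/(1/560 + 1/120) = 98.82 Ω
  Rs1 = Rp1 + Rp2 (series, joined only at node 0) = 2.198 + 98.82 = 101 Ω
  Rp3 = R5 ‖ Rs1 (parallel, both between nodes 1 and 3) = 1/(1/68000 + 1/101) = 100.9 Ω
R_th = 100.9 Ω

Final answer: V_th = -1.754 V, R_th = 100.9 Ω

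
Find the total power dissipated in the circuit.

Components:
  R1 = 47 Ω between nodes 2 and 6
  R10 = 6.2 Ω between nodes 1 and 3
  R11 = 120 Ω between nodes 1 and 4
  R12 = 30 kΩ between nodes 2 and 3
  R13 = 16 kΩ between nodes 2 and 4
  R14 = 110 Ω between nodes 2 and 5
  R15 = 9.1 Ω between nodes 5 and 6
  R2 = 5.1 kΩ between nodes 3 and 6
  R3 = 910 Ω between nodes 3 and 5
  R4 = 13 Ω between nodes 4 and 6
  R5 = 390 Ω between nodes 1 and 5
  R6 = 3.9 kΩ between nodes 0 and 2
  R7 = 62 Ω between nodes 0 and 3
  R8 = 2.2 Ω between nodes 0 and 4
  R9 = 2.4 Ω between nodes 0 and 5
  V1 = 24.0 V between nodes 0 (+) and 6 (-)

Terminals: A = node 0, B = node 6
Nodal analysis, taking node 6 as the 0 V reference.
Source V1 fixes V_0 = 24 V.
KCL at each unknown node (sum of currents leaving = 0; resistances in Ω):
  Node 1: (V_1 - V_5)/390 + (V_1 - V_3)/6.2 + (V_1 - V_4)/120 = 0
  Node 2: (V_2 - 0)/47 + (V_2 - 24)/3900 + (V_2 - V_3)/30000 + (V_2 - V_4)/16000 + (V_2 - V_5)/110 = 0
  Node 3: (V_3 - 0)/5100 + (V_3 - V_5)/910 + (V_3 - 24)/62 + (V_3 - V_1)/6.2 + (V_3 - V_2)/30000 = 0
  Node 4: (V_4 - 0)/13 + (V_4 - 24)/2.2 + (V_4 - V_1)/120 + (V_4 - V_2)/16000 = 0
  Node 5: (V_5 - V_3)/910 + (V_5 - V_1)/390 + (V_5 - 24)/2.4 + (V_5 - V_2)/110 + (V_5 - 0)/9.1 = 0
Collecting terms (coefficients in siemens):
  0.1722·V_1 - 0.1613·V_3 - 0.008333·V_4 - 0.002564·V_5 = 0
  0.03072·V_2 - 0.00003333·V_3 - 0.0000625·V_4 - 0.009091·V_5 = 0.006154
  0.1787·V_3 - 0.1613·V_1 - 0.00003333·V_2 - 0.001099·V_5 = 0.3871
  0.5399·V_4 - 0.008333·V_1 - 0.0000625·V_2 = 10.91
  0.5393·V_5 - 0.002564·V_1 - 0.009091·V_2 - 0.001099·V_3 = 10
Solving these 5 simultaneous equations (Gaussian elimination) gives:
  V_1 = 22.05 V, V_2 = 5.827 V, V_3 = 22.17 V, V_4 = 20.55 V
  V_5 = 18.79 V
Power in each resistor, P = (ΔV)²/R:
  P_R1 = (5.827 - 0)²/47 = 0.7224 W
  P_R2 = (22.17 - 0)²/5100 = 0.09642 W
  P_R3 = (22.17 - 18.79)²/910 = 0.01259 W
  P_R4 = (20.55 - 0)²/13 = 32.48 W
  P_R5 = (22.05 - 18.79)²/390 = 0.02717 W
  P_R6 = (24 - 5.827)²/3900 = 0.08468 W
  P_R7 = (24 - 22.17)²/62 = 0.05373 W
  P_R8 = (24 - 20.55)²/2.2 = 5.416 W
  P_R9 = (24 - 18.79)²/2.4 = 11.31 W
  P_R10 = (22.05 - 22.17)²/6.2 = 0.002689 W
  P_R11 = (22.05 - 20.55)²/120 = 0.01869 W
  P_R12 = (5.827 - 22.17)²/30000 = 0.008909 W
  P_R13 = (5.827 - 20.55)²/16000 = 0.01354 W
  P_R14 = (5.827 - 18.79)²/110 = 1.528 W
  P_R15 = (18.79 - 0)²/9.1 = 38.8 W
P_total = P_R1 + P_R2 + P_R3 + P_R4 + P_R5 + P_R6 + P_R7 + P_R8 + P_R9 + P_R10 + P_R11 + P_R12 + P_R13 + P_R14 + P_R15 = 90.57 W

Final answer: 90.57 W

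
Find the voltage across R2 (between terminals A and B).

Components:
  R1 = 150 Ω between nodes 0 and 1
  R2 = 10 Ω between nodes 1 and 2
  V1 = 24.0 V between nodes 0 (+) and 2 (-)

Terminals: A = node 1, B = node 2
R1 and R2 are in series across V1 (node 0 → node 1 → node 2), and the output A–B is taken across R2, so this is a voltage divider.
Series current: I = V1/(R1 + R2) = 24/(150 + 10) = 24/160 = 0.15 A
V_R2 = I × R2 = V1 × R2/(R1 + R2) = 24 × 10/160 = 1.5 V

Final answer: 1.5 V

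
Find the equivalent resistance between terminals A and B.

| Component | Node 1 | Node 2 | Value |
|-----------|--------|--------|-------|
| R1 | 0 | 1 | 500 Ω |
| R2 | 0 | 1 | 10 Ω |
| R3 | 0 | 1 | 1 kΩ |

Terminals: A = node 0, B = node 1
Reduce the network between node 0 (A) and node 1 (B) by series/parallel combination:
  Rp1 = R1 ‖ R2 ‖ R3 (parallel, all between nodes 0 and 1) = 1/(1/500 + 1/10 + 1/1000) = 9.709 Ω
R_eq = 9.709 Ω

Final answer: 9.709 Ω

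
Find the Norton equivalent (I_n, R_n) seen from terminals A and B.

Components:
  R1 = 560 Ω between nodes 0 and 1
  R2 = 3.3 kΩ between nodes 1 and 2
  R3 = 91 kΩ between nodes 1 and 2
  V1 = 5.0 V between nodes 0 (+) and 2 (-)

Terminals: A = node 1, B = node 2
Find the Thévenin equivalent first; then I_n = V_th/R_th and R_n = R_th.
Step 1 — V_th is the open-circuit voltage V_A - V_B (nothing connected across the terminals).
Nodal analysis, taking node 2 as the 0 V reference.
Source V1 fixes V_0 = 5 V.
KCL at each unknown node (sum of currents leaving = 0; resistances in Ω):
  Node 1: (V_1 - 5)/560 + (V_1 - 0)/3300 + (V_1 - 0)/91000 = 0
Collecting terms: 0.0021 × V_1 = 0.008929  =>  V_1 = 4.252 V
V_th = V_1 - V_2 = 4.252 - 0 = 4.252 V
Step 2 — R_th: zero the source — replace V1 by a short circuit (node 2 merges into node 0) — and find the resistance seen between A (node 1) and B (node 0).
Reduce the network between node 1 (A) and node 0 (B) by series/parallel combination:
  Rp1 = R1 ‖ R2 ‖ R3 (parallel, all between nodes 0 and 1) = 1/(1/560 + 1/3300 + 1/91000) = 476.3 Ω
R_th = 476.3 Ω
I_n = V_th/R_th = 4.252/476.3 = 0.008929 A, and R_n = R_th = 476.3 Ω

Final answer: I_n = 0.008929 A, R_n = 476.3 Ω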